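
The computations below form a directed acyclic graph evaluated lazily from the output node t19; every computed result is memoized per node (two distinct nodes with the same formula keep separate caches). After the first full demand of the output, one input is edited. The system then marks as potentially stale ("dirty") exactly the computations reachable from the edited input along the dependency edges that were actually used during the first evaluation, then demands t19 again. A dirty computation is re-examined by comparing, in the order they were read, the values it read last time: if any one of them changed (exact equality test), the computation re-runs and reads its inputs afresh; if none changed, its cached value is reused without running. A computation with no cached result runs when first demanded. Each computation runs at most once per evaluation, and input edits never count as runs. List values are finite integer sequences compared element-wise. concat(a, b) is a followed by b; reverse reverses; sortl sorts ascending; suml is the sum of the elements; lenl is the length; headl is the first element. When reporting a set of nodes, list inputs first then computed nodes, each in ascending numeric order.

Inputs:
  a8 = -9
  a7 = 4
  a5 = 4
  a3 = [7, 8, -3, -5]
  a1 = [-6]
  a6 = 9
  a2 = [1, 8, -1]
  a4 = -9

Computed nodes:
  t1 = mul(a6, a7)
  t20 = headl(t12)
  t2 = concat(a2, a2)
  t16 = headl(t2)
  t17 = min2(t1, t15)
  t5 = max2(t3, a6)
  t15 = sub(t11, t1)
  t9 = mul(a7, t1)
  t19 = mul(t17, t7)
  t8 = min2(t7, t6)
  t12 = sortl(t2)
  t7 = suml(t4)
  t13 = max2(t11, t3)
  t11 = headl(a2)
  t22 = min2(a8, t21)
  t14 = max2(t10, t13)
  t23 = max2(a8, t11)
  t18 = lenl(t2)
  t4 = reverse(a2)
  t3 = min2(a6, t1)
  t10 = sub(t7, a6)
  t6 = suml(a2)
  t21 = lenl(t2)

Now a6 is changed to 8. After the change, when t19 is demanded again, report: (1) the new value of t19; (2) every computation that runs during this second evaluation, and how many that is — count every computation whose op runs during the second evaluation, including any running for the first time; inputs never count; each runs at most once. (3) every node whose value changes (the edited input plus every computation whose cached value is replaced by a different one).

First demand of the output computes:
  t1 = mul(9, 4) = 36
  t4 = reverse([1, 8, -1]) = [-1, 8, 1]
  t7 = suml([-1, 8, 1]) = 8
  t11 = headl([1, 8, -1]) = 1
  t15 = sub(1, 36) = -35
  t17 = min2(36, -35) = -35
  t19 = mul(-35, 8) = -280

After the edit, cleaning proceeds:
  t1: a read changed (a6 9->8) — executes, giving 32.
  t15: a read changed (t1 36->32) — executes, giving -31.
  t17: a read changed (t1 36->32; t15 -35->-31) — executes, giving -31.
  t19: a read changed (t17 -35->-31) — executes, giving -248.

Demanding t19 again yields -248.
4 computations run: t1, t15, t17, t19.
The nodes whose values change: a6, t1, t15, t17, t19.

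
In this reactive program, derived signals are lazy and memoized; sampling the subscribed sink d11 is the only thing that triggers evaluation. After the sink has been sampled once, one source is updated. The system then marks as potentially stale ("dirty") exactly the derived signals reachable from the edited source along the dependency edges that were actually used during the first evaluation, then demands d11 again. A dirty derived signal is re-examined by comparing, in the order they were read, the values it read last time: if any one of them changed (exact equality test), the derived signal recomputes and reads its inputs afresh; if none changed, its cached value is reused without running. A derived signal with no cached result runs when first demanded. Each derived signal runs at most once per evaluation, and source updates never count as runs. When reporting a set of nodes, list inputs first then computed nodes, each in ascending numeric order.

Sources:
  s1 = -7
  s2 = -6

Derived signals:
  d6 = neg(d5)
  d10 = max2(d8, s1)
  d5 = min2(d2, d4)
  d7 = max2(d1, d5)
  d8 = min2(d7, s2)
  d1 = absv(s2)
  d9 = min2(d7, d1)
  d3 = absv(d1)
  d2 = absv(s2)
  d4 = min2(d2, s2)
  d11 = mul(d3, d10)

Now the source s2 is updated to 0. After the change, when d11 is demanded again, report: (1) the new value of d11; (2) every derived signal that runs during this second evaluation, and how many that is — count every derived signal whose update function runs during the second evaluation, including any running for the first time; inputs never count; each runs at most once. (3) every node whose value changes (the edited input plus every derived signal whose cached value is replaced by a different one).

First demand of the output computes:
  d1 = absv(-6) = 6
  d2 = absv(-6) = 6
  d3 = absv(6) = 6
  d4 = min2(6, -6) = -6
  d5 = min2(6, -6) = -6
  d7 = max2(6, -6) = 6
  d8 = min2(6, -6) = -6
  d10 = max2(-6, -7) = -6
  d11 = mul(6, -6) = -36

After the edit, cleaning proceeds:
  d1: a read changed (s2 -6->0) — executes, giving 0.
  d2: a read changed (s2 -6->0) — executes, giving 0.
  d3: a read changed (d1 6->0) — executes, giving 0.
  d4: a read changed (d2 6->0; s2 -6->0) — executes, giving 0.
  d5: a read changed (d2 6->0; d4 -6->0) — executes, giving 0.
  d7: a read changed (d1 6->0; d5 -6->0) — executes, giving 0.
  d8: a read changed (d7 6->0; s2 -6->0) — executes, giving 0.
  d10: a read changed (d8 -6->0) — executes, giving 0.
  d11: a read changed (d3 6->0; d10 -6->0) — executes, giving 0.

Demanding d11 again yields 0.
9 derived signals run: d1, d2, d3, d4, d5, d7, d8, d10, d11.
The nodes whose values change: s2, d1, d2, d3, d4, d5, d7, d8, d10, d11.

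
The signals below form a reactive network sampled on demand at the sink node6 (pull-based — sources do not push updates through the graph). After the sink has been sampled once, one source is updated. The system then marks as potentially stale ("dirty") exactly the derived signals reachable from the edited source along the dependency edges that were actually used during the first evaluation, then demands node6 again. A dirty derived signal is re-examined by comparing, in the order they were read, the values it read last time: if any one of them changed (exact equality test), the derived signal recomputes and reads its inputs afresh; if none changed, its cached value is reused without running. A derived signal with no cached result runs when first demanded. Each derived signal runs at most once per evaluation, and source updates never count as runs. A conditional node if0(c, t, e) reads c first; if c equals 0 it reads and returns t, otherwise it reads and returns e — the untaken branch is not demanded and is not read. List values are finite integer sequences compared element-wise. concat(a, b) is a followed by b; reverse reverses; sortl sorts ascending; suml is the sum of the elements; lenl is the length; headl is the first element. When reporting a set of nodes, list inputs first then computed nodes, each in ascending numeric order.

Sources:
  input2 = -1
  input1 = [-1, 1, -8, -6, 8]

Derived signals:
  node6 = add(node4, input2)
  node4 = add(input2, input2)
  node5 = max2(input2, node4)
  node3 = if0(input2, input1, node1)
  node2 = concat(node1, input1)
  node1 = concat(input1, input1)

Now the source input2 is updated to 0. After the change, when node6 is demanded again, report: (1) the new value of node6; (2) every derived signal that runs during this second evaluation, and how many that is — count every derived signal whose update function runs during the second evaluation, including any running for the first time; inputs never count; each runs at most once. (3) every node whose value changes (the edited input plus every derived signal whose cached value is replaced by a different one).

Initial pass — values computed on the first demand:
  node4 = add(-1, -1) = -2
  node6 = add(-2, -1) = -3

Second demand — change propagation:
  node4: re-runs because input2 -1->0; input2 -1->0; new result 0.
  node6: re-runs because node4 -2->0; input2 -1->0; new result 0.

node6 now evaluates to 0.
Run set: node4, node6 (2 run).
Changed values: input2, node4, node6.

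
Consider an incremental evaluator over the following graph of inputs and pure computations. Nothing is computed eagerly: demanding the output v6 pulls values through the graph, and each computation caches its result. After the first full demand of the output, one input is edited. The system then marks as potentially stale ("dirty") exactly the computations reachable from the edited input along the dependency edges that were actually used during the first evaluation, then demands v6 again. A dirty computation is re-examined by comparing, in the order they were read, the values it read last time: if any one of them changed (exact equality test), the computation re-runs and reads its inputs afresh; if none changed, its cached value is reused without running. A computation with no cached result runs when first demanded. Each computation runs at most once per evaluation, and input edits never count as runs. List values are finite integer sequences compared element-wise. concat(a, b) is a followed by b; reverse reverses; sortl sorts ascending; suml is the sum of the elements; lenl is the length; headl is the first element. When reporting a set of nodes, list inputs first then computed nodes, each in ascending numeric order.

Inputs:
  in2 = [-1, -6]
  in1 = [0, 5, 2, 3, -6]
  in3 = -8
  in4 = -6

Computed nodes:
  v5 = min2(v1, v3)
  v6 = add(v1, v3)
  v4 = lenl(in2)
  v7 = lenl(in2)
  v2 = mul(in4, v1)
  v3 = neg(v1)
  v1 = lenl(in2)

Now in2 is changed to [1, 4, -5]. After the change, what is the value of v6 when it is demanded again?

Initial pass — values computed on the first demand:
  v1 = lenl([-1, -6]) = 2
  v3 = neg(2) = -2
  v6 = add(2, -2) = 0

Second demand — change propagation:
  v1: re-runs because in2 [-1, -6]->[1, 4, -5]; new result 3.
  v3: re-runs because v1 2->3; new result -3.
  v6: re-runs because v1 2->3; v3 -2->-3; new result 0 (unchanged).

v6 now evaluates to 0.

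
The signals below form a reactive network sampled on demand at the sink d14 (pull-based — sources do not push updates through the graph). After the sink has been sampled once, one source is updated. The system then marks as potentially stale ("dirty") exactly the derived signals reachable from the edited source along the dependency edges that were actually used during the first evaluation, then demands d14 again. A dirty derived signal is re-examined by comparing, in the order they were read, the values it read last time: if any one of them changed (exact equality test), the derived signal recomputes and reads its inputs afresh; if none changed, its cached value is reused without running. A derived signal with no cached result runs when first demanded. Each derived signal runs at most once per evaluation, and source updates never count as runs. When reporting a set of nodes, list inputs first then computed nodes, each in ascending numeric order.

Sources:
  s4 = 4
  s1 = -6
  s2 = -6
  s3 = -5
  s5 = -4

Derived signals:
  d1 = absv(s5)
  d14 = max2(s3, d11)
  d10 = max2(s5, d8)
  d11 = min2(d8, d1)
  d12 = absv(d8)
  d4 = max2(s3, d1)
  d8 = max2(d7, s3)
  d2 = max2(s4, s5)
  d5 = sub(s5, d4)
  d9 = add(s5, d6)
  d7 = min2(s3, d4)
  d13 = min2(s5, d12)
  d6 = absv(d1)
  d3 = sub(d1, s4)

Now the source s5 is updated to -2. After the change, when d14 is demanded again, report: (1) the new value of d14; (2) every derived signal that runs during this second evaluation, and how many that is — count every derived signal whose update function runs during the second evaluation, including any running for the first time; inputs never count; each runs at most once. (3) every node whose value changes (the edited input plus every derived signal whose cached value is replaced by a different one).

Initial pass — values computed on the first demand:
  d1 = absv(-4) = 4
  d4 = max2(-5, 4) = 4
  d7 = min2(-5, 4) = -5
  d8 = max2(-5, -5) = -5
  d11 = min2(-5, 4) = -5
  d14 = max2(-5, -5) = -5

Second demand — change propagation:
  d1: re-runs because s5 -4->-2; new result 2.
  d4: re-runs because d1 4->2; new result 2.
  d7: re-runs because d4 4->2; new result -5 (unchanged).
  d8: re-examined; everything it read last time is the same (d7 unchanged, s3 unchanged) — cache -5 kept, no run.
  d11: re-runs because d1 4->2; new result -5 (unchanged).
  d14: re-examined; everything it read last time is the same (s3 unchanged, d11 unchanged) — cache -5 kept, no run.

The important point: at d8 every value read last time is unchanged, so the dirty flag clears without a run.

d14 now evaluates to -5.
Run set: d1, d4, d7, d11 (4 run).
Changed values: s5, d1, d4.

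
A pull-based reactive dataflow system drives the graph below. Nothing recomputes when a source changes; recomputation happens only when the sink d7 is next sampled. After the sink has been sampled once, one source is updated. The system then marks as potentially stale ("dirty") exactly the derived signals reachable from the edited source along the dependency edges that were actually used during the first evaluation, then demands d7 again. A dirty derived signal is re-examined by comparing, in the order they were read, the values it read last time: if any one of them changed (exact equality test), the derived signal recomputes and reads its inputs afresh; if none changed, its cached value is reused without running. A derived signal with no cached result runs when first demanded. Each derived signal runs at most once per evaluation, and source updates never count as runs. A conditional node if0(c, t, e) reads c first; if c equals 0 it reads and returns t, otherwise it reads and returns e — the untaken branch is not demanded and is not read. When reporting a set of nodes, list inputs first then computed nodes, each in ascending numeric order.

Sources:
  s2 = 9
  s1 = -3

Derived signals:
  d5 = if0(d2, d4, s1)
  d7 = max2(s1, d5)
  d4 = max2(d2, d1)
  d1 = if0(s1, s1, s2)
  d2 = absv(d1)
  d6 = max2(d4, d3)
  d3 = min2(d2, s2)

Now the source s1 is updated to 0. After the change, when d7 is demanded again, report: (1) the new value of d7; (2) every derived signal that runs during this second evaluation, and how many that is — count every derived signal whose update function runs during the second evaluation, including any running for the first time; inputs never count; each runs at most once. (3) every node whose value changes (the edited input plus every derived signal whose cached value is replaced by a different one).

New value of d7: 0.
Derived signals that run: d1, d2, d4, d5, d7 — 5 in total.
Values that change: s1, d1, d2, d5, d7.
Key observation: a condition flipped, so demand reaches new nodes — d4 runs for the first time.

First evaluation (everything demanded from the output):
  d1 = if0(s1=-3 -> else branch s2) = 9
  d2 = absv(9) = 9
  d5 = if0(d2=9 -> else branch s1) = -3
  d7 = max2(-3, -3) = -3

Propagation after the edit:
  d1: runs — s1 -3->0; result 0.
  d2: runs — d1 9->0; result 0.
  d4: demanded for the first time — runs, produces 0.
  d5: runs — d2 9->0; s1 -3->0; result 0.
  d7: runs — s1 -3->0; d5 -3->0; result 0.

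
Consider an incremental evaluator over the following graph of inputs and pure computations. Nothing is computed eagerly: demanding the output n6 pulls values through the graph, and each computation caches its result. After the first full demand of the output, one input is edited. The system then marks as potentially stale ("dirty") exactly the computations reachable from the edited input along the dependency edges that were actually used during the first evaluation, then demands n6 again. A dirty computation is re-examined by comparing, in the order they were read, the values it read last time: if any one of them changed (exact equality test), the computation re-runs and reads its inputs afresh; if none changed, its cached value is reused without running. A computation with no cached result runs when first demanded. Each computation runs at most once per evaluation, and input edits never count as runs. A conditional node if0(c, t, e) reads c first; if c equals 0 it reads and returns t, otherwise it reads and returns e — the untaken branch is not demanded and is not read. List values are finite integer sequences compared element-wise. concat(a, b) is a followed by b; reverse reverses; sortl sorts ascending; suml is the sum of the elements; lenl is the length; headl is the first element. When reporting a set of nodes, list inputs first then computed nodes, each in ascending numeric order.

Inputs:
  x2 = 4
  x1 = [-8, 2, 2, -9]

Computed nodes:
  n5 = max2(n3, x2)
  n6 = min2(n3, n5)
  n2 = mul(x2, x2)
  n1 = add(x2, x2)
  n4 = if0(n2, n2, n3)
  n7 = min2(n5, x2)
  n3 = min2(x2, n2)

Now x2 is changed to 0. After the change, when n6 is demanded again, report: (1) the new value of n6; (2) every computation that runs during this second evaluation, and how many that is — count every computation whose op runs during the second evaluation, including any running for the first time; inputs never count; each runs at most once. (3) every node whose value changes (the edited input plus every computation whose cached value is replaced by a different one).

Initial pass — values computed on the first demand:
  n2 = mul(4, 4) = 16
  n3 = min2(4, 16) = 4
  n5 = max2(4, 4) = 4
  n6 = min2(4, 4) = 4

Second demand — change propagation:
  n2: re-runs because x2 4->0; x2 4->0; new result 0.
  n3: re-runs because x2 4->0; n2 16->0; new result 0.
  n5: re-runs because n3 4->0; x2 4->0; new result 0.
  n6: re-runs because n3 4->0; n5 4->0; new result 0.

n6 now evaluates to 0.
Run set: n2, n3, n5, n6 (4 run).
Changed values: x2, n2, n3, n5, n6.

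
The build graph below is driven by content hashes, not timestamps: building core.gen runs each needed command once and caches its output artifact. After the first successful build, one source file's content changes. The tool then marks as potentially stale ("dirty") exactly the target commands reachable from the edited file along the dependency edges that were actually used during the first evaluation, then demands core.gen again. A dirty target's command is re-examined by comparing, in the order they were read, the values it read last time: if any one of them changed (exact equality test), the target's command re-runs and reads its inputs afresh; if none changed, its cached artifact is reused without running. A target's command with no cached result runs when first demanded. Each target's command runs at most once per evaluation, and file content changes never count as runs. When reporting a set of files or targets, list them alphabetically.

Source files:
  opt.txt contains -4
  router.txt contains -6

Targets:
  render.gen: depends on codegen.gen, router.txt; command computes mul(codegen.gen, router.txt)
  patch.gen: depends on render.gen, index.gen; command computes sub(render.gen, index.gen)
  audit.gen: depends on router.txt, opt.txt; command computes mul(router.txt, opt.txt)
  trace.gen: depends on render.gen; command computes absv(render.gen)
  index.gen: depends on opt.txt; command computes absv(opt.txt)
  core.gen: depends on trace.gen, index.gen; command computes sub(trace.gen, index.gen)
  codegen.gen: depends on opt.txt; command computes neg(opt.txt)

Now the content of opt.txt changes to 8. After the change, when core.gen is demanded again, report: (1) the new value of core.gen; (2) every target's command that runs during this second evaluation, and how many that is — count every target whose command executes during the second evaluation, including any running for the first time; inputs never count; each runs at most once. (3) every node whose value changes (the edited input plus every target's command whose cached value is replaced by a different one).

Initial pass — values computed on the first demand:
  codegen.gen = neg(-4) = 4
  index.gen = absv(-4) = 4
  render.gen = mul(4, -6) = -24
  trace.gen = absv(-24) = 24
  core.gen = sub(24, 4) = 20

Second demand — change propagation:
  codegen.gen: re-runs because opt.txt -4->8; new result -8.
  index.gen: re-runs because opt.txt -4->8; new result 8.
  render.gen: re-runs because codegen.gen 4->-8; new result 48.
  trace.gen: re-runs because render.gen -24->48; new result 48.
  core.gen: re-runs because trace.gen 24->48; index.gen 4->8; new result 40.

core.gen now evaluates to 40.
Run set: codegen.gen, core.gen, index.gen, render.gen, trace.gen (5 run).
Changed values: codegen.gen, core.gen, index.gen, opt.txt, render.gen, trace.gen.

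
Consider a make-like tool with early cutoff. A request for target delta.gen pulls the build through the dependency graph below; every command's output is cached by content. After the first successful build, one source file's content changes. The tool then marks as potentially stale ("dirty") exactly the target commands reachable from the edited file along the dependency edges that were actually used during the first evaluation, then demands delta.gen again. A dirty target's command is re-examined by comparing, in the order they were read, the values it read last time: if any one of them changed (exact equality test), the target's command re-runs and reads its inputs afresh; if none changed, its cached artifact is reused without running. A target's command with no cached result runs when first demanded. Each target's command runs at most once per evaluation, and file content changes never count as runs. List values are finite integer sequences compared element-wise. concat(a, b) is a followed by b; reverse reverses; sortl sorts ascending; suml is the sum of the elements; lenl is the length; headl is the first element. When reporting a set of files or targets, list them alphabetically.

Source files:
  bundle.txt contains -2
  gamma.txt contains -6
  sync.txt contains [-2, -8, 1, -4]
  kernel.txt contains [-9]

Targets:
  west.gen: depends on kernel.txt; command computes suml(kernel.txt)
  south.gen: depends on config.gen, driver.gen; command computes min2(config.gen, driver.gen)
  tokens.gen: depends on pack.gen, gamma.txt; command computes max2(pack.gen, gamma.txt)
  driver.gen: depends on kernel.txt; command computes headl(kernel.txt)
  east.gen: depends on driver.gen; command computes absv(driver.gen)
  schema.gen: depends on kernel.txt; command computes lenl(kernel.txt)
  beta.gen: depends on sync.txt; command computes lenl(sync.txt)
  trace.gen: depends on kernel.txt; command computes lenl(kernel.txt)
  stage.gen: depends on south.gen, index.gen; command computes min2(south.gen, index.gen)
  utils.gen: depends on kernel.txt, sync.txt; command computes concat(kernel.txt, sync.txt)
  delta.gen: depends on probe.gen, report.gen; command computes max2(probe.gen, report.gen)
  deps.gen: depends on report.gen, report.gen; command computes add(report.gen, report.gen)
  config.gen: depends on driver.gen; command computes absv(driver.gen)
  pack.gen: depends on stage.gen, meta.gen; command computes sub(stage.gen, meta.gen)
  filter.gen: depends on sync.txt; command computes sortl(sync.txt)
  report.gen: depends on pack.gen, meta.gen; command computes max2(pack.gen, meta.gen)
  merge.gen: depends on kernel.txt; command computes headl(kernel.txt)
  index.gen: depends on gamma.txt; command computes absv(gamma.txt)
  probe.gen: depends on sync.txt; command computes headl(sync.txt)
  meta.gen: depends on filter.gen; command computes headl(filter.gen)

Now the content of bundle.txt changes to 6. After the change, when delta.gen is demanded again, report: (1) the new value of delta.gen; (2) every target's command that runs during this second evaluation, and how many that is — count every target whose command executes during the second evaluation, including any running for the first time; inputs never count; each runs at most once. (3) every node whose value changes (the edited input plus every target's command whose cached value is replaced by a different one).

Demanding delta.gen again yields -1.
0 target commands run: none.
The nodes whose values change: bundle.txt.
Note the shortcut — nothing in the graph depends on bundle.txt at all, so no recomputation happens.

First demand of the output computes:
  driver.gen = headl([-9]) = -9
  config.gen = absv(-9) = 9
  filter.gen = sortl([-2, -8, 1, -4]) = [-8, -4, -2, 1]
  index.gen = absv(-6) = 6
  meta.gen = headl([-8, -4, -2, 1]) = -8
  probe.gen = headl([-2, -8, 1, -4]) = -2
  south.gen = min2(9, -9) = -9
  stage.gen = min2(-9, 6) = -9
  pack.gen = sub(-9, -8) = -1
  report.gen = max2(-1, -8) = -1
  delta.gen = max2(-2, -1) = -1

After the edit, cleaning proceeds:
  no node depends on bundle.txt at all; the second demand re-runs nothing.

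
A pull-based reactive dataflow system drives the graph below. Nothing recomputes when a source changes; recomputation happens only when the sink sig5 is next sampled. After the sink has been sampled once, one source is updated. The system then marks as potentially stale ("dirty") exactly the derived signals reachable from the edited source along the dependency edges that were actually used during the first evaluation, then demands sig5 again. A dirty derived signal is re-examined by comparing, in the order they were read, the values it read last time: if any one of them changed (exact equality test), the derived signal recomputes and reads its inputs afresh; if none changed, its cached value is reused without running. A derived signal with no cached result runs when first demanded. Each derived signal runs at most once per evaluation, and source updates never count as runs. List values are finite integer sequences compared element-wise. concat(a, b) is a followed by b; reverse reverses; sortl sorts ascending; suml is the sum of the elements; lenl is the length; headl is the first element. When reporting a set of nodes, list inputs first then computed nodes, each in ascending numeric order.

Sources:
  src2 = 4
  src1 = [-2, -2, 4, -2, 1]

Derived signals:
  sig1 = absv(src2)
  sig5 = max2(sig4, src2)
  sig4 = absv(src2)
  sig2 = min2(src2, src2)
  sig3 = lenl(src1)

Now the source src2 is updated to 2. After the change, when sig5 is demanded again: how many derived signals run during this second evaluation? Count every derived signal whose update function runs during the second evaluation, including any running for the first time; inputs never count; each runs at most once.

Derived signals that run: sig4, sig5 — 2 in total.

First evaluation (everything demanded from the output):
  sig4 = absv(4) = 4
  sig5 = max2(4, 4) = 4

Propagation after the edit:
  sig4: runs — src2 4->2; result 2.
  sig5: runs — sig4 4->2; src2 4->2; result 2.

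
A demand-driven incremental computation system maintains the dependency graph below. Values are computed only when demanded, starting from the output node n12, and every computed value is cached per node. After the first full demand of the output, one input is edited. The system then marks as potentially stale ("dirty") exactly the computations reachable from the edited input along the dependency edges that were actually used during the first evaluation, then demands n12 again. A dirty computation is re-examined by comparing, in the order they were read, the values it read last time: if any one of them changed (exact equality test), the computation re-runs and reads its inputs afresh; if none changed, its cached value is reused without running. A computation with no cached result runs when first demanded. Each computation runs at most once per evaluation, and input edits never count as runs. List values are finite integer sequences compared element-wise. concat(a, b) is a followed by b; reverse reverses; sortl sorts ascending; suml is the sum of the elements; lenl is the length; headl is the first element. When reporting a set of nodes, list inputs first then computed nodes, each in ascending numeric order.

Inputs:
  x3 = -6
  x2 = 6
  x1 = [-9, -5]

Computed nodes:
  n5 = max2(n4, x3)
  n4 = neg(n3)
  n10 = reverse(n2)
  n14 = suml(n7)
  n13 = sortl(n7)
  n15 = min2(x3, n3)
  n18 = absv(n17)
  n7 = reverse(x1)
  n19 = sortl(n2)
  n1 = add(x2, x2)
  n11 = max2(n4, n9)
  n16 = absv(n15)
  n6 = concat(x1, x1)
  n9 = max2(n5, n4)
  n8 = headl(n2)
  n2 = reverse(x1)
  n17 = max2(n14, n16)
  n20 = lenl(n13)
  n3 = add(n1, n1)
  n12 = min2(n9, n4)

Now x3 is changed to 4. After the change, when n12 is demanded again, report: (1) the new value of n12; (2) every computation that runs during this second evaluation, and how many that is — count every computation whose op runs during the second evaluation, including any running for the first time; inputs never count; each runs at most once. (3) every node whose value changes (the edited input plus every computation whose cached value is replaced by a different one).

First evaluation (everything demanded from the output):
  n1 = add(6, 6) = 12
  n3 = add(12, 12) = 24
  n4 = neg(24) = -24
  n5 = max2(-24, -6) = -6
  n9 = max2(-6, -24) = -6
  n12 = min2(-6, -24) = -24

Propagation after the edit:
  n5: runs — x3 -6->4; result 4.
  n9: runs — n5 -6->4; result 4.
  n12: runs — n9 -6->4; result -24 (same value as before).

New value of n12: -24.
Computations that run: n5, n9, n12 — 3 in total.
Values that change: x3, n5, n9.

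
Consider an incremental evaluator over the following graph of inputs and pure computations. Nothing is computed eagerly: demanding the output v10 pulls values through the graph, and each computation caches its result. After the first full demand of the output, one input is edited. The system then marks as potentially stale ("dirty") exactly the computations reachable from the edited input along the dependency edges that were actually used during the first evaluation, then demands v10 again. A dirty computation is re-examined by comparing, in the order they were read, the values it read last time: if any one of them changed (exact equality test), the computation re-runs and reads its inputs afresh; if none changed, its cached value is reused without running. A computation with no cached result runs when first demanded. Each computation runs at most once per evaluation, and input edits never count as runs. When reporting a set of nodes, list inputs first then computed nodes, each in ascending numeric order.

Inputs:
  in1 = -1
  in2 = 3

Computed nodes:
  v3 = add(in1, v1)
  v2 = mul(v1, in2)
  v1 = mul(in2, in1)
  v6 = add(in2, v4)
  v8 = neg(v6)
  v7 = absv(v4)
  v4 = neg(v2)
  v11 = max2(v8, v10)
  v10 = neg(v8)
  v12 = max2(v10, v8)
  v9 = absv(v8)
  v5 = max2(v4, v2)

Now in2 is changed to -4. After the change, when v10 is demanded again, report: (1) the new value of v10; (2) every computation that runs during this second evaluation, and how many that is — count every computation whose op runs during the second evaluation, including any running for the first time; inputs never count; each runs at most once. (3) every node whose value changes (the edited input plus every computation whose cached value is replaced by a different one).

Initial pass — values computed on the first demand:
  v1 = mul(3, -1) = -3
  v2 = mul(-3, 3) = -9
  v4 = neg(-9) = 9
  v6 = add(3, 9) = 12
  v8 = neg(12) = -12
  v10 = neg(-12) = 12

Second demand — change propagation:
  v1: re-runs because in2 3->-4; new result 4.
  v2: re-runs because v1 -3->4; in2 3->-4; new result -16.
  v4: re-runs because v2 -9->-16; new result 16.
  v6: re-runs because in2 3->-4; v4 9->16; new result 12 (unchanged).
  v8: re-examined; everything it read last time is the same (v6 unchanged) — cache -12 kept, no run.
  v10: re-examined; everything it read last time is the same (v8 unchanged) — cache 12 kept, no run.

The important point: v6 recomputes to an identical value, and the output ends up unchanged.

v10 now evaluates to 12.
Run set: v1, v2, v4, v6 (4 run).
Changed values: in2, v1, v2, v4.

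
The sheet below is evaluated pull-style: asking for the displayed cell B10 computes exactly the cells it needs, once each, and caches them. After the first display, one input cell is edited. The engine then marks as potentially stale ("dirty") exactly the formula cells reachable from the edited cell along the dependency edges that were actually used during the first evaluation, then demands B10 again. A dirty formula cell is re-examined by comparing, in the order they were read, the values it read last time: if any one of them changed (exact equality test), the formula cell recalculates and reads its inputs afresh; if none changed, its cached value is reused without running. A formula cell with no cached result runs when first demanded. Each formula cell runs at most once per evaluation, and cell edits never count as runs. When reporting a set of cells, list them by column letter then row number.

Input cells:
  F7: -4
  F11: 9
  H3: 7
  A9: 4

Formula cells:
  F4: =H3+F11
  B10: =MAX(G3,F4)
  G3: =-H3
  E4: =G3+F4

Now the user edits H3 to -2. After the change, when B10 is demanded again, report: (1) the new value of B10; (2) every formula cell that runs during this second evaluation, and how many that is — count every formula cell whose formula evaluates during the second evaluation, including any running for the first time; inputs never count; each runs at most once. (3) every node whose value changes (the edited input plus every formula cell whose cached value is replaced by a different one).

First demand of the output computes:
  F4 = 7 + 9 = 16
  G3 = -(7) = -7
  B10 = MAX(-7, 16) = 16

After the edit, cleaning proceeds:
  F4: a read changed (H3 7->-2) — executes, giving 7.
  G3: a read changed (H3 7->-2) — executes, giving 2.
  B10: a read changed (G3 -7->2; F4 16->7) — executes, giving 7.

Demanding B10 again yields 7.
3 formula cells run: B10, F4, G3.
The nodes whose values change: B10, F4, G3, H3.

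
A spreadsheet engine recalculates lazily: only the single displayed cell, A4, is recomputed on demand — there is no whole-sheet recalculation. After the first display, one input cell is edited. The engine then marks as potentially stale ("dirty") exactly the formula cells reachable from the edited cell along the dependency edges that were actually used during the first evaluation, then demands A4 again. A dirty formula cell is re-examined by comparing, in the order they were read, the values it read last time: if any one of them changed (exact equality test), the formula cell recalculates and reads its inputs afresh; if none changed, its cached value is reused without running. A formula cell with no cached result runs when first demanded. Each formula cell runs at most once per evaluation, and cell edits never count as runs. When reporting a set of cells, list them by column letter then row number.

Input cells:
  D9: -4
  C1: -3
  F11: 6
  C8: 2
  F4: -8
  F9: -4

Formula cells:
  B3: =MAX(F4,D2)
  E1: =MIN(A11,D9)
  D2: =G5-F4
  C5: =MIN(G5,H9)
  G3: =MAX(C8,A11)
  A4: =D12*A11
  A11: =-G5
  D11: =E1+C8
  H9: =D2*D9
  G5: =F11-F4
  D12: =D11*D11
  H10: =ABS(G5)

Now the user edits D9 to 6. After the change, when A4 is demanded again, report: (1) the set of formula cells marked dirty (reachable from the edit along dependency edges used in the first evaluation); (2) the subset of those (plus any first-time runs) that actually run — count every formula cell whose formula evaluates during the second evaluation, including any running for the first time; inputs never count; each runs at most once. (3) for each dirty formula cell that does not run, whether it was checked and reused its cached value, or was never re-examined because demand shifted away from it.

Marked dirty: A4, D11, D12, E1.
Formula cells that run: E1 — 1 in total.
Checked but reused from cache: A4, D11, D12.
Key observation: the change is absorbed at E1 — it re-runs but produces the same value, and the output's value is unchanged.

First evaluation (everything demanded from the output):
  G5 = 6 - -8 = 14
  A11 = -(14) = -14
  E1 = MIN(-14, -4) = -14
  D11 = -14 + 2 = -12
  D12 = -12 * -12 = 144
  A4 = 144 * -14 = -2016

Propagation after the edit:
  E1: runs — D9 -4->6; result -14 (same value as before).
  D11: checked — values it read are unchanged (E1 unchanged, C8 unchanged); reused cached -12 without running.
  D12: checked — values it read are unchanged (D11 unchanged, D11 unchanged); reused cached 144 without running.
  A4: checked — values it read are unchanged (D12 unchanged, A11 unchanged); reused cached -2016 without running.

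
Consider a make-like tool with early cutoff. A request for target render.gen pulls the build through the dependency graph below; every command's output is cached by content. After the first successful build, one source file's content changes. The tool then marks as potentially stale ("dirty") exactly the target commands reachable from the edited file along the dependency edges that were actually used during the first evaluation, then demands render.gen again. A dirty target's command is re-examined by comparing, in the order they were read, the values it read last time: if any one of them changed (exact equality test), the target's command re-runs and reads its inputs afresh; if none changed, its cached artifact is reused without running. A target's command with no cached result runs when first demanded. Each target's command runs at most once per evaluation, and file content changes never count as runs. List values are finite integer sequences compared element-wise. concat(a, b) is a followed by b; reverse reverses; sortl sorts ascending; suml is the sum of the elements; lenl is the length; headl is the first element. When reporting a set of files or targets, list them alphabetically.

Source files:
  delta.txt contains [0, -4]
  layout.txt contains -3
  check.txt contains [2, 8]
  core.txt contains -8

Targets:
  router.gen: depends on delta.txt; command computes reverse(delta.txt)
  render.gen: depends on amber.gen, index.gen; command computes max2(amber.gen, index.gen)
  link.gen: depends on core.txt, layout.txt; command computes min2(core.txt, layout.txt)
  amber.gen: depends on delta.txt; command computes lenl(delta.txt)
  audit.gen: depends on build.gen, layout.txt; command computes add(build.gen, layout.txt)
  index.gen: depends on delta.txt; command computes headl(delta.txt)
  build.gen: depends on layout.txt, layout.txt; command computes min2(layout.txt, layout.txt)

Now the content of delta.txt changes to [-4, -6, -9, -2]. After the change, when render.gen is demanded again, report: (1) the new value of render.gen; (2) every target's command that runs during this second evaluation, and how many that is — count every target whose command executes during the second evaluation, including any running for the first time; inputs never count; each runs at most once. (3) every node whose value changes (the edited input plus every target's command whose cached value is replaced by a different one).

First demand of the output computes:
  amber.gen = lenl([0, -4]) = 2
  index.gen = headl([0, -4]) = 0
  render.gen = max2(2, 0) = 2

After the edit, cleaning proceeds:
  amber.gen: a read changed (delta.txt [0, -4]->[-4, -6, -9, -2]) — executes, giving 4.
  index.gen: a read changed (delta.txt [0, -4]->[-4, -6, -9, -2]) — executes, giving -4.
  render.gen: a read changed (amber.gen 2->4; index.gen 0->-4) — executes, giving 4.

Demanding render.gen again yields 4.
3 target commands run: amber.gen, index.gen, render.gen.
The nodes whose values change: amber.gen, delta.txt, index.gen, render.gen.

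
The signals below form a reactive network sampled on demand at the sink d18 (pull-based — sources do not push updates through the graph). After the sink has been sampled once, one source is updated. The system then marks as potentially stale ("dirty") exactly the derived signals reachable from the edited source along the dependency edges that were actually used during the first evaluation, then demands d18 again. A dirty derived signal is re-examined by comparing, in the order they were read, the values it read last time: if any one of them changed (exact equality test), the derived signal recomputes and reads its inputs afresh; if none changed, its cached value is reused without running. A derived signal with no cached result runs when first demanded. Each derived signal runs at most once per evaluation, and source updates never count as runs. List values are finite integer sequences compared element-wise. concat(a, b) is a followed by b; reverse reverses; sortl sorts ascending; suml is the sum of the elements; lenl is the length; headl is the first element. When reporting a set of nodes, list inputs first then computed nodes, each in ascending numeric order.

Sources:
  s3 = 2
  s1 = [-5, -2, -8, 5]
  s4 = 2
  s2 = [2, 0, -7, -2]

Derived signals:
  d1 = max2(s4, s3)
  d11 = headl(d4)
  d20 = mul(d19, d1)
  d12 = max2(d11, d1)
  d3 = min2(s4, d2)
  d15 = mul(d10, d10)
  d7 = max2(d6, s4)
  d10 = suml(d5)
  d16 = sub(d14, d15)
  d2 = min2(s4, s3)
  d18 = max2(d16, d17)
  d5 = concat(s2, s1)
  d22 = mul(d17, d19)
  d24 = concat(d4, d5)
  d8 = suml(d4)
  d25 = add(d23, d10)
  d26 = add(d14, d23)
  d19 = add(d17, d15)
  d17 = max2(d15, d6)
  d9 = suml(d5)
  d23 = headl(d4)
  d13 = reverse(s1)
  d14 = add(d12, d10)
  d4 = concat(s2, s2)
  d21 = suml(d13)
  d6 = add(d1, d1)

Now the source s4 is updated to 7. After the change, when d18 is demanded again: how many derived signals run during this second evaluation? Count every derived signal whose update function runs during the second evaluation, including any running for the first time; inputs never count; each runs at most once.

Initial pass — values computed on the first demand:
  d1 = max2(2, 2) = 2
  d4 = concat([2, 0, -7, -2], [2, 0, -7, -2]) = [2, 0, -7, -2, 2, 0, -7, -2]
  d5 = concat([2, 0, -7, -2], [-5, -2, -8, 5]) = [2, 0, -7, -2, -5, -2, -8, 5]
  d6 = add(2, 2) = 4
  d10 = suml([2, 0, -7, -2, -5, -2, -8, 5]) = -17
  d11 = headl([2, 0, -7, -2, 2, 0, -7, -2]) = 2
  d12 = max2(2, 2) = 2
  d14 = add(2, -17) = -15
  d15 = mul(-17, -17) = 289
  d16 = sub(-15, 289) = -304
  d17 = max2(289, 4) = 289
  d18 = max2(-304, 289) = 289

Second demand — change propagation:
  d1: re-runs because s4 2->7; new result 7.
  d6: re-runs because d1 2->7; d1 2->7; new result 14.
  d12: re-runs because d1 2->7; new result 7.
  d14: re-runs because d12 2->7; new result -10.
  d16: re-runs because d14 -15->-10; new result -299.
  d17: re-runs because d6 4->14; new result 289 (unchanged).
  d18: re-runs because d16 -304->-299; new result 289 (unchanged).

Run set: d1, d6, d12, d14, d16, d17, d18 (7 run).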